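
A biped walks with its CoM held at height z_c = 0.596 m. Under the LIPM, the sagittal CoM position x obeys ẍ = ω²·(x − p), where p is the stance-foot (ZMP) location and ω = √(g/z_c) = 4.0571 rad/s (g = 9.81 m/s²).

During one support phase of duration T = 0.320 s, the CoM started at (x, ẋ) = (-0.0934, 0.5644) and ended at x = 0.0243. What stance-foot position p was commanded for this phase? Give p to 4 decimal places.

ωT = 4.0571·0.320 = 1.298272; cosh(ωT) = 1.967982, sinh(ωT) = 1.694979
x(T) = p + (x₀−p)·cosh(ωT) + (ẋ₀/ω)·sinh(ωT) ⇒ p·(1 − cosh) = x(T) − x₀·cosh − (ẋ₀/ω)·sinh
numerator   = 0.0243 − (-0.0934)·1.967982 − (0.5644/4.0571)·1.694979 = -0.027686
denominator = 1 − 1.967982 = -0.967982
p = -0.027686 / -0.967982 = 0.0286

p = 0.0286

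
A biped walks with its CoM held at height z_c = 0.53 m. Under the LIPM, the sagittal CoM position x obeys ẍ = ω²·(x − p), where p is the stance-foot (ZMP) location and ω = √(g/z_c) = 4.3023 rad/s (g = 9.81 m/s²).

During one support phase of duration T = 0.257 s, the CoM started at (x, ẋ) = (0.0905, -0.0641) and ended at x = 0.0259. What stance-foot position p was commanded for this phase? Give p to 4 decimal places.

ωT = 4.3023·0.257 = 1.105691; cosh(ωT) = 1.676147, sinh(ωT) = 1.345165
x(T) = p + (x₀−p)·cosh(ωT) + (ẋ₀/ω)·sinh(ωT) ⇒ p·(1 − cosh) = x(T) − x₀·cosh − (ẋ₀/ω)·sinh
numerator   = 0.0259 − (0.0905)·1.676147 − (-0.0641/4.3023)·1.345165 = -0.105750
denominator = 1 − 1.676147 = -0.676147
p = -0.105750 / -0.676147 = 0.1564

p = 0.1564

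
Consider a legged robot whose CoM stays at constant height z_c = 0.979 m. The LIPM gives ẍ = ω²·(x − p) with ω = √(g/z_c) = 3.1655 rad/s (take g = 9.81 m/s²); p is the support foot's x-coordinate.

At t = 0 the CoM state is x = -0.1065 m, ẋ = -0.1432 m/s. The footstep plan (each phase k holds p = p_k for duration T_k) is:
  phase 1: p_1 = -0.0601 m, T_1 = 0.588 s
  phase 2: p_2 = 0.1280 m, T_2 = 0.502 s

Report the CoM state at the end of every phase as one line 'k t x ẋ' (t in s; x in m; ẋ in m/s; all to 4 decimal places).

phase 1: p=-0.0601, T=0.588, ωT=1.861314, cosh=3.293826, sinh=3.138357; start (x,ẋ)=(-0.106500, -0.143200) → end (x,ẋ)=(-0.354906, -0.932635)
phase 2: p=0.1280, T=0.502, ωT=1.589081, cosh=2.551679, sinh=2.347566; start (x,ẋ)=(-0.354906, -0.932635) → end (x,ẋ)=(-1.795871, -5.968363)

1 0.5880 -0.3549 -0.9326
2 1.0900 -1.7959 -5.9684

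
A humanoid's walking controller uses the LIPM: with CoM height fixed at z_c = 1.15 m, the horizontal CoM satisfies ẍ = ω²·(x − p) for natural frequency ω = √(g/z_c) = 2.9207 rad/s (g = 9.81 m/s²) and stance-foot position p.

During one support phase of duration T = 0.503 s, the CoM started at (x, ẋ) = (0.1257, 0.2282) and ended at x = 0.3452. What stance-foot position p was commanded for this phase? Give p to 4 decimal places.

ωT = 2.9207·0.503 = 1.469112; cosh(ωT) = 2.287752, sinh(ωT) = 2.057623
x(T) = p + (x₀−p)·cosh(ωT) + (ẋ₀/ω)·sinh(ωT) ⇒ p·(1 − cosh) = x(T) − x₀·cosh − (ẋ₀/ω)·sinh
numerator   = 0.3452 − (0.1257)·2.287752 − (0.2282/2.9207)·2.057623 = -0.103137
denominator = 1 − 2.287752 = -1.287752
p = -0.103137 / -1.287752 = 0.0801

p = 0.0801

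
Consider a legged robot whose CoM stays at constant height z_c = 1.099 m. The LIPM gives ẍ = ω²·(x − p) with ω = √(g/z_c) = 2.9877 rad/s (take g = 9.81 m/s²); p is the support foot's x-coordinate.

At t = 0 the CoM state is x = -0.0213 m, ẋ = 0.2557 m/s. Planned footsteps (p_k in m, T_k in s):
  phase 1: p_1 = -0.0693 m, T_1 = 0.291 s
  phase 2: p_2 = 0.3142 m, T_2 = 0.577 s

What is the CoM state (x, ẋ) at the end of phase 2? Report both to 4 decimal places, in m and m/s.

phase 1: p=-0.0693, T=0.291, ωT=0.869421, cosh=1.402361, sinh=0.983167; start (x,ẋ)=(-0.021300, 0.255700) → end (x,ẋ)=(0.082157, 0.499579)
phase 2: p=0.3142, T=0.577, ωT=1.723903, cosh=2.892368, sinh=2.713999; start (x,ẋ)=(0.082157, 0.499579) → end (x,ẋ)=(0.096859, -0.436580)

x = 0.0969, ẋ = -0.4366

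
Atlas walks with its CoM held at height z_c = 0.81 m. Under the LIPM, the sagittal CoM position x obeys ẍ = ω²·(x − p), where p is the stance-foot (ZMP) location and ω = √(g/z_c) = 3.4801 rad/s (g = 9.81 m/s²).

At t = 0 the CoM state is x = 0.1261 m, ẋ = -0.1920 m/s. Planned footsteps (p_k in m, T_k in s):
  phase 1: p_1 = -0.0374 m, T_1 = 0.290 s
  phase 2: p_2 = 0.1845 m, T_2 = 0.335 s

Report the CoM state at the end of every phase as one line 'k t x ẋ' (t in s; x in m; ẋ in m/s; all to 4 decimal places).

phase 1: p=-0.0374, T=0.290, ωT=1.009229, cosh=1.553992, sinh=1.189493; start (x,ẋ)=(0.126100, -0.192000) → end (x,ẋ)=(0.151052, 0.378450)
phase 2: p=0.1845, T=0.335, ωT=1.165834, cosh=1.760129, sinh=1.448467; start (x,ẋ)=(0.151052, 0.378450) → end (x,ẋ)=(0.283144, 0.497519)

1 0.2900 0.1511 0.3785
2 0.6250 0.2831 0.4975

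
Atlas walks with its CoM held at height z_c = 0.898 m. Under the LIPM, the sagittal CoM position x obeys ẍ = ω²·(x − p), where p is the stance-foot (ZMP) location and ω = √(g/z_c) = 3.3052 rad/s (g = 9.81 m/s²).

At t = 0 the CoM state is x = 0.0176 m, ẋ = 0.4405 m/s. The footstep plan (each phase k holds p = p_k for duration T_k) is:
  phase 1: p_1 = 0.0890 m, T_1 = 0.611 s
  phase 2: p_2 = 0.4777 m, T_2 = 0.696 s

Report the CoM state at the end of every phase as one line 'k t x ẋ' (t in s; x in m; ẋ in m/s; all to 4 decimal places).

phase 1: p=0.0890, T=0.611, ωT=2.019477, cosh=3.833555, sinh=3.700830; start (x,ẋ)=(0.017600, 0.440500) → end (x,ẋ)=(0.308512, 0.815317)
phase 2: p=0.4777, T=0.696, ωT=2.300419, cosh=5.039291, sinh=4.939074; start (x,ẋ)=(0.308512, 0.815317) → end (x,ẋ)=(0.843468, 1.346685)

1 0.6110 0.3085 0.8153
2 1.3070 0.8435 1.3467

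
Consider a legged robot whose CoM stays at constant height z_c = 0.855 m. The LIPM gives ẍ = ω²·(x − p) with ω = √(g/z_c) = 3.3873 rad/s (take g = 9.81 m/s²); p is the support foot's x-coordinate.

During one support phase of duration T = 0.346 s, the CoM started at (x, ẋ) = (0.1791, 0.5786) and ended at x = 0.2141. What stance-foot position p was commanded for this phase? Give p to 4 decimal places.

p = 0.4577

ωT = 3.3873·0.346 = 1.172006; cosh(ωT) = 1.769103, sinh(ωT) = 1.459358
x(T) = p + (x₀−p)·cosh(ωT) + (ẋ₀/ω)·sinh(ωT) ⇒ p·(1 − cosh) = x(T) − x₀·cosh − (ẋ₀/ω)·sinh
numerator   = 0.2141 − (0.1791)·1.769103 − (0.5786/3.3873)·1.459358 = -0.352026
denominator = 1 − 1.769103 = -0.769103
p = -0.352026 / -0.769103 = 0.4577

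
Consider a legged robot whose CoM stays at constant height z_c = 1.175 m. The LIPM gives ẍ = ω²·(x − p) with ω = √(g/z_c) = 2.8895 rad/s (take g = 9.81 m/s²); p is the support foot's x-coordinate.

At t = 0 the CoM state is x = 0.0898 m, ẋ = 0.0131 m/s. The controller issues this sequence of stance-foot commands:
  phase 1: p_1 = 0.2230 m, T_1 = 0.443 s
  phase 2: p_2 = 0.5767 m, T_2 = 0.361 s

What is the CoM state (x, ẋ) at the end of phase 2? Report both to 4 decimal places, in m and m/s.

x = -0.6510, ẋ = -3.1483

phase 1: p=0.2230, T=0.443, ωT=1.280048, cosh=1.937419, sinh=1.659395; start (x,ẋ)=(0.089800, 0.013100) → end (x,ẋ)=(-0.027541, -0.613290)
phase 2: p=0.5767, T=0.361, ωT=1.043109, cosh=1.595193, sinh=1.242835; start (x,ẋ)=(-0.027541, -0.613290) → end (x,ẋ)=(-0.650970, -3.148250)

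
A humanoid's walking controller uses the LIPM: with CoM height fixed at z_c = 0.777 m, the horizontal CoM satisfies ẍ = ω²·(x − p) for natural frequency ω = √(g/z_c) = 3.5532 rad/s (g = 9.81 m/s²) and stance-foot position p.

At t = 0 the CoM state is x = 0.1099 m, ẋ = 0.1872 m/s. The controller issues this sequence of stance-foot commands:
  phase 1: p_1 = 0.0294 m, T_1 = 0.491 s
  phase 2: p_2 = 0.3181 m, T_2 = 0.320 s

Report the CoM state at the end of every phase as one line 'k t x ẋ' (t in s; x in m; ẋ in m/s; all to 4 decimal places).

1 0.4910 0.4130 1.3457
2 0.8110 1.0108 2.7849

phase 1: p=0.0294, T=0.491, ωT=1.744621, cosh=2.949222, sinh=2.774511; start (x,ẋ)=(0.109900, 0.187200) → end (x,ẋ)=(0.412987, 1.345695)
phase 2: p=0.3181, T=0.320, ωT=1.137024, cosh=1.719125, sinh=1.398352; start (x,ẋ)=(0.412987, 1.345695) → end (x,ẋ)=(1.010818, 2.784876)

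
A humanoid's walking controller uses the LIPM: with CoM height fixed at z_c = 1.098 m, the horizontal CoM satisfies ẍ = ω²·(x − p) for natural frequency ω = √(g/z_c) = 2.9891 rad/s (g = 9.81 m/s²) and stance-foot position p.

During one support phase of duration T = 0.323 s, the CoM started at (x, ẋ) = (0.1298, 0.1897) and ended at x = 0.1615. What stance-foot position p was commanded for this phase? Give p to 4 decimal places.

ωT = 2.9891·0.323 = 0.965479; cosh(ωT) = 1.503423, sinh(ωT) = 1.122623
x(T) = p + (x₀−p)·cosh(ωT) + (ẋ₀/ω)·sinh(ωT) ⇒ p·(1 − cosh) = x(T) − x₀·cosh − (ẋ₀/ω)·sinh
numerator   = 0.1615 − (0.1298)·1.503423 − (0.1897/2.9891)·1.122623 = -0.104890
denominator = 1 − 1.503423 = -0.503423
p = -0.104890 / -0.503423 = 0.2084

p = 0.2084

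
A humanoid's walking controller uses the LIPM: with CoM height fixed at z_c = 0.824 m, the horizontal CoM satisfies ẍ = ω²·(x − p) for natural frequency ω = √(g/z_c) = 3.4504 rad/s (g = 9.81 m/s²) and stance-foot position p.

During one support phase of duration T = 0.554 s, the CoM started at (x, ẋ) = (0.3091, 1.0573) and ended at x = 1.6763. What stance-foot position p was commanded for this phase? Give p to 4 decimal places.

p = 0.1651

ωT = 3.4504·0.554 = 1.911522; cosh(ωT) = 3.455614, sinh(ωT) = 3.307758
x(T) = p + (x₀−p)·cosh(ωT) + (ẋ₀/ω)·sinh(ωT) ⇒ p·(1 − cosh) = x(T) − x₀·cosh − (ẋ₀/ω)·sinh
numerator   = 1.6763 − (0.3091)·3.455614 − (1.0573/3.4504)·3.307758 = -0.405421
denominator = 1 − 3.455614 = -2.455614
p = -0.405421 / -2.455614 = 0.1651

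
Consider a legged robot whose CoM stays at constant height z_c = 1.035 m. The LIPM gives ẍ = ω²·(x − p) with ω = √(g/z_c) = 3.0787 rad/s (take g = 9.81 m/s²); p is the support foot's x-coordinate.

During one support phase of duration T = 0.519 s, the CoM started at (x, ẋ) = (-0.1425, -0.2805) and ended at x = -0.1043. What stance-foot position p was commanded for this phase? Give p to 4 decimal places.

p = -0.3041

ωT = 3.0787·0.519 = 1.597845; cosh(ωT) = 2.572352, sinh(ωT) = 2.370020
x(T) = p + (x₀−p)·cosh(ωT) + (ẋ₀/ω)·sinh(ωT) ⇒ p·(1 − cosh) = x(T) − x₀·cosh − (ẋ₀/ω)·sinh
numerator   = -0.1043 − (-0.1425)·2.572352 − (-0.2805/3.0787)·2.370020 = 0.478192
denominator = 1 − 2.572352 = -1.572352
p = 0.478192 / -1.572352 = -0.3041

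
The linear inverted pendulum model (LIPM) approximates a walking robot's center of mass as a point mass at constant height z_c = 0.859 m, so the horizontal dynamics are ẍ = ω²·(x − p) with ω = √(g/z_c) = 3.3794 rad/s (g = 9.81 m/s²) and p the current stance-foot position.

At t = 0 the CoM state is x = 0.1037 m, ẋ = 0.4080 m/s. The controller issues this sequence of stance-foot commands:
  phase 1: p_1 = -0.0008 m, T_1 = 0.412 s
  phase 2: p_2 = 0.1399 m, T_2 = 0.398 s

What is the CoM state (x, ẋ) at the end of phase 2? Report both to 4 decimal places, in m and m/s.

phase 1: p=-0.0008, T=0.412, ωT=1.392313, cosh=2.136323, sinh=1.887823; start (x,ẋ)=(0.103700, 0.408000) → end (x,ẋ)=(0.450365, 1.538300)
phase 2: p=0.1399, T=0.398, ωT=1.345001, cosh=2.049365, sinh=1.788826; start (x,ẋ)=(0.450365, 1.538300) → end (x,ẋ)=(1.590429, 5.029351)

x = 1.5904, ẋ = 5.0294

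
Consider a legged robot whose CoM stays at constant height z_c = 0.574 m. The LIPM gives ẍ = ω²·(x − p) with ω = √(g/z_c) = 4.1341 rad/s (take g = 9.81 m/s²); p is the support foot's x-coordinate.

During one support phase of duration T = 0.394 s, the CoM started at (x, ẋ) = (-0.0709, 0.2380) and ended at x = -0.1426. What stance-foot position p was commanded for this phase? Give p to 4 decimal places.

p = 0.0583

ωT = 4.1341·0.394 = 1.628835; cosh(ωT) = 2.647046, sinh(ωT) = 2.450888
x(T) = p + (x₀−p)·cosh(ωT) + (ẋ₀/ω)·sinh(ωT) ⇒ p·(1 − cosh) = x(T) − x₀·cosh − (ẋ₀/ω)·sinh
numerator   = -0.1426 − (-0.0709)·2.647046 − (0.2380/4.1341)·2.450888 = -0.096022
denominator = 1 − 2.647046 = -1.647046
p = -0.096022 / -1.647046 = 0.0583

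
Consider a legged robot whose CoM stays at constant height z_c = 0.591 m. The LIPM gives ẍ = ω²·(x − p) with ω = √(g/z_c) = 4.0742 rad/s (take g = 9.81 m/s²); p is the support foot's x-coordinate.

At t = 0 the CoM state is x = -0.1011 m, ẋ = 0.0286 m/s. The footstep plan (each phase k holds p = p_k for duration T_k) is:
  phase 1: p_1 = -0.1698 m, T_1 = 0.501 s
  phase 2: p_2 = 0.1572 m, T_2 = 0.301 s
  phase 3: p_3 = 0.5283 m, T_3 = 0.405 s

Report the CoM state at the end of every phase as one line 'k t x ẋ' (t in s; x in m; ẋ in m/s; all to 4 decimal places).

1 0.5010 0.1257 1.1713
2 0.8020 0.5468 1.9684
3 1.2070 1.7896 5.5024

phase 1: p=-0.1698, T=0.501, ωT=2.041174, cosh=3.914760, sinh=3.784884; start (x,ẋ)=(-0.101100, 0.028600) → end (x,ẋ)=(0.125713, 1.171342)
phase 2: p=0.1572, T=0.301, ωT=1.226334, cosh=1.851038, sinh=1.557672; start (x,ẋ)=(0.125713, 1.171342) → end (x,ẋ)=(0.546751, 1.968375)
phase 3: p=0.5283, T=0.405, ωT=1.650051, cosh=2.699643, sinh=2.507603; start (x,ẋ)=(0.546751, 1.968375) → end (x,ẋ)=(1.789613, 5.502413)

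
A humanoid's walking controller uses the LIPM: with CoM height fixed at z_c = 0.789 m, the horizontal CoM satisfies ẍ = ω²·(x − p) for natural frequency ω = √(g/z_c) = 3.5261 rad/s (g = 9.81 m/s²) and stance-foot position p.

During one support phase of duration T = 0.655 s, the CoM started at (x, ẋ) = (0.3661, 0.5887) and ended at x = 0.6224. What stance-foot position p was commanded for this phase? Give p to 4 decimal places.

ωT = 3.5261·0.655 = 2.309595; cosh(ωT) = 5.084826, sinh(ωT) = 4.985524
x(T) = p + (x₀−p)·cosh(ωT) + (ẋ₀/ω)·sinh(ωT) ⇒ p·(1 − cosh) = x(T) − x₀·cosh − (ẋ₀/ω)·sinh
numerator   = 0.6224 − (0.3661)·5.084826 − (0.5887/3.5261)·4.985524 = -2.071513
denominator = 1 − 5.084826 = -4.084826
p = -2.071513 / -4.084826 = 0.5071

p = 0.5071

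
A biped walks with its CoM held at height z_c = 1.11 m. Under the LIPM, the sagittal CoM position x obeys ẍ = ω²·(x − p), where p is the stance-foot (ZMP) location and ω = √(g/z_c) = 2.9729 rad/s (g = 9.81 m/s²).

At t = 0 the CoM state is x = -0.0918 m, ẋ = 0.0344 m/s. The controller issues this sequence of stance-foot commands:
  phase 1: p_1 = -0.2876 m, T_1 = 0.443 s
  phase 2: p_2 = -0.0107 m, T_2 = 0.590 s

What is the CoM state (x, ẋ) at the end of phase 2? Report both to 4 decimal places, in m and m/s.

phase 1: p=-0.2876, T=0.443, ωT=1.316995, cosh=2.000064, sinh=1.732124; start (x,ẋ)=(-0.091800, 0.034400) → end (x,ẋ)=(0.124055, 1.077061)
phase 2: p=-0.0107, T=0.590, ωT=1.754011, cosh=2.975405, sinh=2.802326; start (x,ẋ)=(0.124055, 1.077061) → end (x,ẋ)=(1.405515, 4.327343)

x = 1.4055, ẋ = 4.3273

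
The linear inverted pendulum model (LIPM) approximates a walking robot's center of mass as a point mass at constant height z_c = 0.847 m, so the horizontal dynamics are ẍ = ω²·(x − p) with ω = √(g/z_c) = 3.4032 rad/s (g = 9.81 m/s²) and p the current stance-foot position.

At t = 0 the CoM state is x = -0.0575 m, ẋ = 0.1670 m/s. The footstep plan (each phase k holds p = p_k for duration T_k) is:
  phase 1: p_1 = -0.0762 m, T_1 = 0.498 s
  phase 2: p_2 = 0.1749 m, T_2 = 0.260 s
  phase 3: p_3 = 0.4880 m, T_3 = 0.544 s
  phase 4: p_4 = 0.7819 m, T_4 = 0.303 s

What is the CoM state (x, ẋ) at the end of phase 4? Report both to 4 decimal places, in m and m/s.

phase 1: p=-0.0762, T=0.498, ωT=1.694794, cosh=2.814580, sinh=2.630942; start (x,ẋ)=(-0.057500, 0.167000) → end (x,ẋ)=(0.105537, 0.637468)
phase 2: p=0.1749, T=0.260, ωT=0.884832, cosh=1.417680, sinh=1.004897; start (x,ẋ)=(0.105537, 0.637468) → end (x,ẋ)=(0.264797, 0.666513)
phase 3: p=0.4880, T=0.544, ωT=1.851341, cosh=3.262689, sinh=3.105663; start (x,ẋ)=(0.264797, 0.666513) → end (x,ẋ)=(0.367997, -0.184456)
phase 4: p=0.7819, T=0.303, ωT=1.031170, cosh=1.580467, sinh=1.223877; start (x,ẋ)=(0.367997, -0.184456) → end (x,ẋ)=(0.061405, -2.015474)

x = 0.0614, ẋ = -2.0155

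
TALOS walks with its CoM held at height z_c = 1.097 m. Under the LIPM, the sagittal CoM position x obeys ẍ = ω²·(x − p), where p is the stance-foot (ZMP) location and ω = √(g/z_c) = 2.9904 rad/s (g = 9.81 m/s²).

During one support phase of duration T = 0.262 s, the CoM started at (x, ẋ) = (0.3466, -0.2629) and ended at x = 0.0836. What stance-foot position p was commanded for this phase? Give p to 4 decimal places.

p = 0.9252

ωT = 2.9904·0.262 = 0.783485; cosh(ωT) = 1.322949, sinh(ωT) = 0.866138
x(T) = p + (x₀−p)·cosh(ωT) + (ẋ₀/ω)·sinh(ωT) ⇒ p·(1 − cosh) = x(T) − x₀·cosh − (ẋ₀/ω)·sinh
numerator   = 0.0836 − (0.3466)·1.322949 − (-0.2629/2.9904)·0.866138 = -0.298788
denominator = 1 − 1.322949 = -0.322949
p = -0.298788 / -0.322949 = 0.9252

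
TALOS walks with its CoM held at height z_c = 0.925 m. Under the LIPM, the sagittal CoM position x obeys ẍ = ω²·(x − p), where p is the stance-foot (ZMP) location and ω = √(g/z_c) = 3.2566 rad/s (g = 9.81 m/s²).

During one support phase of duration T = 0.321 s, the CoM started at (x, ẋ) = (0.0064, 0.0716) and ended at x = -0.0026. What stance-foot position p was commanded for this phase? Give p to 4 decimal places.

ωT = 3.2566·0.321 = 1.045369; cosh(ωT) = 1.598005, sinh(ωT) = 1.246442
x(T) = p + (x₀−p)·cosh(ωT) + (ẋ₀/ω)·sinh(ωT) ⇒ p·(1 − cosh) = x(T) − x₀·cosh − (ẋ₀/ω)·sinh
numerator   = -0.0026 − (0.0064)·1.598005 − (0.0716/3.2566)·1.246442 = -0.040232
denominator = 1 − 1.598005 = -0.598005
p = -0.040232 / -0.598005 = 0.0673

p = 0.0673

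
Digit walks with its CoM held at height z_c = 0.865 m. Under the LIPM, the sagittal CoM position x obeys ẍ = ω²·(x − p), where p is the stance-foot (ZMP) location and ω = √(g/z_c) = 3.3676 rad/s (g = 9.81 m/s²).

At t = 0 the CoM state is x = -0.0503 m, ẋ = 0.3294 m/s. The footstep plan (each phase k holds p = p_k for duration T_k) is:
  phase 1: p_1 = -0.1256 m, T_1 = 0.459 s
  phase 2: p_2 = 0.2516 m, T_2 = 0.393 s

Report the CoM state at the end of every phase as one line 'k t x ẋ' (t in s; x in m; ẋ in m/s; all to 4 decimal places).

1 0.4590 0.2781 1.3756
2 0.8520 1.0177 2.9223

phase 1: p=-0.1256, T=0.459, ωT=1.545728, cosh=2.452272, sinh=2.239116; start (x,ẋ)=(-0.050300, 0.329400) → end (x,ẋ)=(0.278074, 1.375574)
phase 2: p=0.2516, T=0.393, ωT=1.323467, cosh=2.011316, sinh=1.745105; start (x,ẋ)=(0.278074, 1.375574) → end (x,ẋ)=(1.017676, 2.922297)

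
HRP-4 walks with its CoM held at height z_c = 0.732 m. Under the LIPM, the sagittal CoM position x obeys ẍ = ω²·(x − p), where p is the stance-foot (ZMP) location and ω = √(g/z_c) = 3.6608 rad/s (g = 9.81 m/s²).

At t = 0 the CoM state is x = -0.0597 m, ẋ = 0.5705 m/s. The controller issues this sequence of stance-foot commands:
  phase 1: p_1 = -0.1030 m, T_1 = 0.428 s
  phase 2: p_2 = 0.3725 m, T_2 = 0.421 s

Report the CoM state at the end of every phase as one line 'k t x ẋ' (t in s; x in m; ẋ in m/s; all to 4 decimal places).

phase 1: p=-0.1030, T=0.428, ωT=1.566822, cosh=2.500053, sinh=2.291346; start (x,ẋ)=(-0.059700, 0.570500) → end (x,ẋ)=(0.362336, 1.789488)
phase 2: p=0.3725, T=0.421, ωT=1.541197, cosh=2.442150, sinh=2.228026; start (x,ẋ)=(0.362336, 1.789488) → end (x,ẋ)=(1.436791, 4.287298)

1 0.4280 0.3623 1.7895
2 0.8490 1.4368 4.2873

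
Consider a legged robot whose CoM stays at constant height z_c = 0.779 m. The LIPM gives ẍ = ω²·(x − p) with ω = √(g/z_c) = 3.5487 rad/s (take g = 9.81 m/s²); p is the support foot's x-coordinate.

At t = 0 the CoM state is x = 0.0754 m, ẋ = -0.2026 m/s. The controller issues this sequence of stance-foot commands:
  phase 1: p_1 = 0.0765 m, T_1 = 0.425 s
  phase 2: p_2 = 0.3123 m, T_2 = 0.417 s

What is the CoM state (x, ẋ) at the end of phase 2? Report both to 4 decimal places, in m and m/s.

phase 1: p=0.0765, T=0.425, ωT=1.508198, cosh=2.369944, sinh=2.148635; start (x,ẋ)=(0.075400, -0.202600) → end (x,ẋ)=(-0.048775, -0.488538)
phase 2: p=0.3123, T=0.417, ωT=1.479808, cosh=2.309892, sinh=2.082210; start (x,ẋ)=(-0.048775, -0.488538) → end (x,ẋ)=(-0.808396, -3.796506)

x = -0.8084, ẋ = -3.7965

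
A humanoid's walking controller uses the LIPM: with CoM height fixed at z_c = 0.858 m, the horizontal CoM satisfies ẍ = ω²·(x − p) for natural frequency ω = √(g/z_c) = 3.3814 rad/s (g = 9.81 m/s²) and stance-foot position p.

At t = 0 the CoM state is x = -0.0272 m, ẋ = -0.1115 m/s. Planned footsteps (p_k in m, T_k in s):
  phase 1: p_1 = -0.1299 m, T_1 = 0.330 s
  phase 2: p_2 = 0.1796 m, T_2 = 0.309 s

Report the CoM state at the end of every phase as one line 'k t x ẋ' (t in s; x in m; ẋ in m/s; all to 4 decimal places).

phase 1: p=-0.1299, T=0.330, ωT=1.115862, cosh=1.689915, sinh=1.362283; start (x,ẋ)=(-0.027200, -0.111500) → end (x,ẋ)=(-0.001266, 0.284654)
phase 2: p=0.1796, T=0.309, ωT=1.044853, cosh=1.597362, sinh=1.245618; start (x,ẋ)=(-0.001266, 0.284654) → end (x,ẋ)=(-0.004450, -0.307101)

1 0.3300 -0.0013 0.2847
2 0.6390 -0.0044 -0.3071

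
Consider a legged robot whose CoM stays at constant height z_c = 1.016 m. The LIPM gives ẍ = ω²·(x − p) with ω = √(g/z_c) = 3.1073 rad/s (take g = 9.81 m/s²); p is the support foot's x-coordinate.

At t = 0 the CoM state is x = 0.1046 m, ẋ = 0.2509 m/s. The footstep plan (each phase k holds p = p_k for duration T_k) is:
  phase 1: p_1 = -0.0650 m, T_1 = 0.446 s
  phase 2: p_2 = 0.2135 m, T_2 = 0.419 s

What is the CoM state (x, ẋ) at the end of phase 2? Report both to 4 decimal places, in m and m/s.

phase 1: p=-0.0650, T=0.446, ωT=1.385856, cosh=2.124178, sinh=1.874068; start (x,ẋ)=(0.104600, 0.250900) → end (x,ẋ)=(0.446583, 1.520587)
phase 2: p=0.2135, T=0.419, ωT=1.301959, cosh=1.974245, sinh=1.702246; start (x,ẋ)=(0.446583, 1.520587) → end (x,ẋ)=(1.506673, 4.234876)

x = 1.5067, ẋ = 4.2349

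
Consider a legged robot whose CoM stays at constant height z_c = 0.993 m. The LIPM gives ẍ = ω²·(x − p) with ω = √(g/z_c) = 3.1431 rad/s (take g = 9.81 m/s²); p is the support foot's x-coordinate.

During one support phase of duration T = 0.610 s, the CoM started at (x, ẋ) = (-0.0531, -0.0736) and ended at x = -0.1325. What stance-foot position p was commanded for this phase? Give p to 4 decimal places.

p = -0.0525

ωT = 3.1431·0.610 = 1.917291; cosh(ωT) = 3.474755, sinh(ωT) = 3.327750
x(T) = p + (x₀−p)·cosh(ωT) + (ẋ₀/ω)·sinh(ωT) ⇒ p·(1 − cosh) = x(T) − x₀·cosh − (ẋ₀/ω)·sinh
numerator   = -0.1325 − (-0.0531)·3.474755 − (-0.0736/3.1431)·3.327750 = 0.129933
denominator = 1 − 3.474755 = -2.474755
p = 0.129933 / -2.474755 = -0.0525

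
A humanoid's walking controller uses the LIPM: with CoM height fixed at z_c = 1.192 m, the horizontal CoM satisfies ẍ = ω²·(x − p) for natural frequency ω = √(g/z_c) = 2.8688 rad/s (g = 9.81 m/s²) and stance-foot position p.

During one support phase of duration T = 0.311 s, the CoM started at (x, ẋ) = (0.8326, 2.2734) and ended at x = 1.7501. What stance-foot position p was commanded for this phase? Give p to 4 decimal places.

ωT = 2.8688·0.311 = 0.892197; cosh(ωT) = 1.425120, sinh(ωT) = 1.015365
x(T) = p + (x₀−p)·cosh(ωT) + (ẋ₀/ω)·sinh(ωT) ⇒ p·(1 − cosh) = x(T) − x₀·cosh − (ẋ₀/ω)·sinh
numerator   = 1.7501 − (0.8326)·1.425120 − (2.2734/2.8688)·1.015365 = -0.241088
denominator = 1 − 1.425120 = -0.425120
p = -0.241088 / -0.425120 = 0.5671

p = 0.5671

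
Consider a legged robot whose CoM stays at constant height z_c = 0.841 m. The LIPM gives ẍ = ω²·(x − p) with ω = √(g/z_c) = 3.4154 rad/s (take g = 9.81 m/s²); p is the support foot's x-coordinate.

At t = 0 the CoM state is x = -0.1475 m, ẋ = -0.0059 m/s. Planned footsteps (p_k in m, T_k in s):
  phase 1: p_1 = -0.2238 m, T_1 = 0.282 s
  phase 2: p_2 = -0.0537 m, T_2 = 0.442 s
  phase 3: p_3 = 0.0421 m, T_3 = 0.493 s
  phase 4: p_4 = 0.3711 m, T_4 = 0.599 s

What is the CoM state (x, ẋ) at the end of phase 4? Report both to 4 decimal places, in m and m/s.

x = -0.5375, ẋ = -2.9475

phase 1: p=-0.2238, T=0.282, ωT=0.963143, cosh=1.500804, sinh=1.119113; start (x,ẋ)=(-0.147500, -0.005900) → end (x,ẋ)=(-0.111222, 0.282781)
phase 2: p=-0.0537, T=0.442, ωT=1.509607, cosh=2.372974, sinh=2.151977; start (x,ẋ)=(-0.111222, 0.282781) → end (x,ẋ)=(-0.012023, 0.248253)
phase 3: p=0.0421, T=0.493, ωT=1.683792, cosh=2.785805, sinh=2.600137; start (x,ẋ)=(-0.012023, 0.248253) → end (x,ẋ)=(0.080317, 0.210942)
phase 4: p=0.3711, T=0.599, ωT=2.045825, cosh=3.932404, sinh=3.803131; start (x,ẋ)=(0.080317, 0.210942) → end (x,ẋ)=(-0.537486, -2.947527)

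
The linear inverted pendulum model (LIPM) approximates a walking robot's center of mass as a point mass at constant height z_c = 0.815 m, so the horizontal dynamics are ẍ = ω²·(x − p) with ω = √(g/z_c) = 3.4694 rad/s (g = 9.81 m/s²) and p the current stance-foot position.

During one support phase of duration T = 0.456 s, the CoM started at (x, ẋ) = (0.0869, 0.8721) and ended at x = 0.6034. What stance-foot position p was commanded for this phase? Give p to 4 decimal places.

p = 0.1319

ωT = 3.4694·0.456 = 1.582046; cosh(ωT) = 2.535228, sinh(ωT) = 2.329674
x(T) = p + (x₀−p)·cosh(ωT) + (ẋ₀/ω)·sinh(ωT) ⇒ p·(1 − cosh) = x(T) − x₀·cosh − (ẋ₀/ω)·sinh
numerator   = 0.6034 − (0.0869)·2.535228 − (0.8721/3.4694)·2.329674 = -0.202519
denominator = 1 − 2.535228 = -1.535228
p = -0.202519 / -1.535228 = 0.1319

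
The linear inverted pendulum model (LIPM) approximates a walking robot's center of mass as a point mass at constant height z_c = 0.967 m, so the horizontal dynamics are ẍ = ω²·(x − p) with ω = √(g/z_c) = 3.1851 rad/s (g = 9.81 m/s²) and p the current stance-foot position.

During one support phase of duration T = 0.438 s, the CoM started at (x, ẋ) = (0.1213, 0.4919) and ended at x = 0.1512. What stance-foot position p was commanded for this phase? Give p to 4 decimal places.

ωT = 3.1851·0.438 = 1.395074; cosh(ωT) = 2.141544, sinh(ωT) = 1.893729
x(T) = p + (x₀−p)·cosh(ωT) + (ẋ₀/ω)·sinh(ωT) ⇒ p·(1 − cosh) = x(T) − x₀·cosh − (ẋ₀/ω)·sinh
numerator   = 0.1512 − (0.1213)·2.141544 − (0.4919/3.1851)·1.893729 = -0.401033
denominator = 1 − 2.141544 = -1.141544
p = -0.401033 / -1.141544 = 0.3513

p = 0.3513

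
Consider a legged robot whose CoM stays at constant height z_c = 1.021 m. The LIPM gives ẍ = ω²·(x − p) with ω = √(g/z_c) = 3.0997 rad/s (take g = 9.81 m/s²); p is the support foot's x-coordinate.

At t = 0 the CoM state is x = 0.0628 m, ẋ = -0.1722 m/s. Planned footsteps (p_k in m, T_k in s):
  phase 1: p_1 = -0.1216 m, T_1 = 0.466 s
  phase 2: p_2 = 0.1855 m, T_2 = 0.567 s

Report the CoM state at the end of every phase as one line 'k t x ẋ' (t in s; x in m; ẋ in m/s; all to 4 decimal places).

phase 1: p=-0.1216, T=0.466, ωT=1.444460, cosh=2.237718, sinh=2.001845; start (x,ẋ)=(0.062800, -0.172200) → end (x,ẋ)=(0.179825, 0.758889)
phase 2: p=0.1855, T=0.567, ωT=1.757530, cosh=2.985284, sinh=2.812814; start (x,ẋ)=(0.179825, 0.758889) → end (x,ẋ)=(0.857211, 2.216021)

1 0.4660 0.1798 0.7589
2 1.0330 0.8572 2.2160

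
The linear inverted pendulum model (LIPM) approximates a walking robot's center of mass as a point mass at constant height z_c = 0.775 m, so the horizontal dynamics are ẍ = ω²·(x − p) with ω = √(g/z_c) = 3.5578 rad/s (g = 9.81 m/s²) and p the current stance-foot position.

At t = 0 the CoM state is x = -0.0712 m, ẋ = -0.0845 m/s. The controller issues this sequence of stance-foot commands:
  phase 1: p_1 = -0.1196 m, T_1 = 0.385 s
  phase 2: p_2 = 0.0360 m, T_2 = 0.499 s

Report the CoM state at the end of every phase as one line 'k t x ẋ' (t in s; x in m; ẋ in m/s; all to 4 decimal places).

phase 1: p=-0.1196, T=0.385, ωT=1.369753, cosh=2.094274, sinh=1.840105; start (x,ẋ)=(-0.071200, -0.084500) → end (x,ẋ)=(-0.061941, 0.139895)
phase 2: p=0.0360, T=0.499, ωT=1.775342, cosh=3.035863, sinh=2.866438; start (x,ẋ)=(-0.061941, 0.139895) → end (x,ẋ)=(-0.148624, -0.574118)

1 0.3850 -0.0619 0.1399
2 0.8840 -0.1486 -0.5741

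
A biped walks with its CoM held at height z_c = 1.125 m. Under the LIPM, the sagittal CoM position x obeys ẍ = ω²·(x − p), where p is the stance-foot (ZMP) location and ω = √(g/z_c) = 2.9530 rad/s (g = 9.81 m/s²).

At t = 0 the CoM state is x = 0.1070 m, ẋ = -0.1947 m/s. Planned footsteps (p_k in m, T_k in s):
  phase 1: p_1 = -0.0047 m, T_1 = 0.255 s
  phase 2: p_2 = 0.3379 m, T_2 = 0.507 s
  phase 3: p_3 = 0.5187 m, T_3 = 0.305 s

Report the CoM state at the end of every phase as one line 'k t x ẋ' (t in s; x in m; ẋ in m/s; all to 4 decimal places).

1 0.2550 0.0857 0.0200
2 0.7620 -0.2395 -1.5338
3 1.0670 -1.1020 -4.4995

phase 1: p=-0.0047, T=0.255, ωT=0.753015, cosh=1.297168, sinh=0.826224; start (x,ẋ)=(0.107000, -0.194700) → end (x,ẋ)=(0.085718, 0.019971)
phase 2: p=0.3379, T=0.507, ωT=1.497171, cosh=2.346395, sinh=2.122633; start (x,ẋ)=(0.085718, 0.019971) → end (x,ẋ)=(-0.239462, -1.533848)
phase 3: p=0.5187, T=0.305, ωT=0.900665, cosh=1.433769, sinh=1.027470; start (x,ẋ)=(-0.239462, -1.533848) → end (x,ẋ)=(-1.102019, -4.499539)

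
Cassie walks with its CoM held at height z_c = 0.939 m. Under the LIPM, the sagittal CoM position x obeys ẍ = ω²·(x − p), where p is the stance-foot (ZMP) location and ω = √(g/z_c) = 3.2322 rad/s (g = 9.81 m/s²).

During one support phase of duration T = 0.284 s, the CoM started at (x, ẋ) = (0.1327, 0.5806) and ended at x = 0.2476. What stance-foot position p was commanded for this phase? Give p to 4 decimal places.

p = 0.2968

ωT = 3.2322·0.284 = 0.917945; cosh(ωT) = 1.451739, sinh(ωT) = 1.052400
x(T) = p + (x₀−p)·cosh(ωT) + (ẋ₀/ω)·sinh(ωT) ⇒ p·(1 − cosh) = x(T) − x₀·cosh − (ẋ₀/ω)·sinh
numerator   = 0.2476 − (0.1327)·1.451739 − (0.5806/3.2322)·1.052400 = -0.134088
denominator = 1 − 1.451739 = -0.451739
p = -0.134088 / -0.451739 = 0.2968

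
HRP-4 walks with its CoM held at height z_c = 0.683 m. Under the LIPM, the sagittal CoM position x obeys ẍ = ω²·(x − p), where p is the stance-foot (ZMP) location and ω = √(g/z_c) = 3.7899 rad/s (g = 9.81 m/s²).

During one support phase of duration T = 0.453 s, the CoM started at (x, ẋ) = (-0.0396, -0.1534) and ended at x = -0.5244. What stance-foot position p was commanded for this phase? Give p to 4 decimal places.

p = 0.1610

ωT = 3.7899·0.453 = 1.716825; cosh(ωT) = 2.873230, sinh(ωT) = 2.693594
x(T) = p + (x₀−p)·cosh(ωT) + (ẋ₀/ω)·sinh(ωT) ⇒ p·(1 − cosh) = x(T) − x₀·cosh − (ẋ₀/ω)·sinh
numerator   = -0.5244 − (-0.0396)·2.873230 − (-0.1534/3.7899)·2.693594 = -0.301594
denominator = 1 − 2.873230 = -1.873230
p = -0.301594 / -1.873230 = 0.1610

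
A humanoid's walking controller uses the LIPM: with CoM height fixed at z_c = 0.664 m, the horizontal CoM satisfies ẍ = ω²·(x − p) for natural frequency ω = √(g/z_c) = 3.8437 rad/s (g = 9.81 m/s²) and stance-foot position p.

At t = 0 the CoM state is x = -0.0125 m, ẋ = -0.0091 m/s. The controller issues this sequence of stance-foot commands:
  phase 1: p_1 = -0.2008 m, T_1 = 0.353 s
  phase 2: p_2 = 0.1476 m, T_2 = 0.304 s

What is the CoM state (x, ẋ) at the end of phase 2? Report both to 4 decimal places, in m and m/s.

phase 1: p=-0.2008, T=0.353, ωT=1.356826, cosh=2.070662, sinh=1.813185; start (x,ẋ)=(-0.012500, -0.009100) → end (x,ẋ)=(0.184813, 1.293484)
phase 2: p=0.1476, T=0.304, ωT=1.168485, cosh=1.763976, sinh=1.453138; start (x,ẋ)=(0.184813, 1.293484) → end (x,ẋ)=(0.702253, 2.489524)

x = 0.7023, ẋ = 2.4895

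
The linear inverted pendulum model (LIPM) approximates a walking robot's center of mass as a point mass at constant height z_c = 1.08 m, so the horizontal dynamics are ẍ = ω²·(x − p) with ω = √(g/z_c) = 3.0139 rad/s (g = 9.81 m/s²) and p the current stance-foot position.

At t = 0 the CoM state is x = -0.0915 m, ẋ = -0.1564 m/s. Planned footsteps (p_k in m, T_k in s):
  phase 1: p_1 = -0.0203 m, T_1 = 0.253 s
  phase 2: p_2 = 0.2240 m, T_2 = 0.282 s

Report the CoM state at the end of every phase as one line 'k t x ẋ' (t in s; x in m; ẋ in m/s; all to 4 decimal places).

1 0.2530 -0.1567 -0.3841
2 0.5350 -0.4246 -1.6284

phase 1: p=-0.0203, T=0.253, ωT=0.762517, cosh=1.305078, sinh=0.838587; start (x,ẋ)=(-0.091500, -0.156400) → end (x,ẋ)=(-0.156738, -0.384066)
phase 2: p=0.2240, T=0.282, ωT=0.849920, cosh=1.383454, sinh=0.956005; start (x,ẋ)=(-0.156738, -0.384066) → end (x,ẋ)=(-0.424559, -1.628360)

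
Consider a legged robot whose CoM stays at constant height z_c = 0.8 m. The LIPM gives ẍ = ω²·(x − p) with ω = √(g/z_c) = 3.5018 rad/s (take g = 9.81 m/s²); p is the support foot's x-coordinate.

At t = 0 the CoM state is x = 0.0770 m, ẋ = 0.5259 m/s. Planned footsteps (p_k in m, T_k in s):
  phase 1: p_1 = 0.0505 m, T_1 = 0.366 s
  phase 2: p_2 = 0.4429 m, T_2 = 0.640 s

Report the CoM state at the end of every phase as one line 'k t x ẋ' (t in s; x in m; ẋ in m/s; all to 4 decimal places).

1 0.3660 0.3516 1.1746
2 1.0060 1.5680 4.0989

phase 1: p=0.0505, T=0.366, ωT=1.281659, cosh=1.940094, sinh=1.662517; start (x,ẋ)=(0.077000, 0.525900) → end (x,ẋ)=(0.351589, 1.174573)
phase 2: p=0.4429, T=0.640, ωT=2.241152, cosh=4.755247, sinh=4.648911; start (x,ẋ)=(0.351589, 1.174573) → end (x,ẋ)=(1.568031, 4.098885)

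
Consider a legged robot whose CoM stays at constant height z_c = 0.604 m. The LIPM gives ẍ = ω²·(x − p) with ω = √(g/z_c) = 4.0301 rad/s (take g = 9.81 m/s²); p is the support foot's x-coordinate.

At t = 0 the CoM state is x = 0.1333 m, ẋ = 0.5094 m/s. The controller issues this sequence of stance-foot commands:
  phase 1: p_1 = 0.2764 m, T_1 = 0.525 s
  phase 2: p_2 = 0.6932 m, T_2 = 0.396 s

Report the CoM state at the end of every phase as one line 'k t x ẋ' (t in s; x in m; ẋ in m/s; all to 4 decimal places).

phase 1: p=0.2764, T=0.525, ωT=2.115803, cosh=4.208389, sinh=4.087852; start (x,ẋ)=(0.133300, 0.509400) → end (x,ẋ)=(0.190879, -0.213741)
phase 2: p=0.6932, T=0.396, ωT=1.595920, cosh=2.567793, sinh=2.365071; start (x,ẋ)=(0.190879, -0.213741) → end (x,ẋ)=(-0.722089, -5.336697)

1 0.5250 0.1909 -0.2137
2 0.9210 -0.7221 -5.3367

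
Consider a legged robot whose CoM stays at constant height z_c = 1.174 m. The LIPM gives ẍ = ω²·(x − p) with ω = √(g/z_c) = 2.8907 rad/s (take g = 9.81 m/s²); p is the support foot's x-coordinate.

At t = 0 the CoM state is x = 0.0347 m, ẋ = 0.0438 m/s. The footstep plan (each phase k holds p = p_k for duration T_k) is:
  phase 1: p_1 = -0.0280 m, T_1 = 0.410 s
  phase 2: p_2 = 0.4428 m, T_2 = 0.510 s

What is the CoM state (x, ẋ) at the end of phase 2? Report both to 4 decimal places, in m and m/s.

phase 1: p=-0.0280, T=0.410, ωT=1.185187, cosh=1.788494, sinh=1.482805; start (x,ẋ)=(0.034700, 0.043800) → end (x,ẋ)=(0.106606, 0.347090)
phase 2: p=0.4428, T=0.510, ωT=1.474257, cosh=2.298369, sinh=2.069420; start (x,ẋ)=(0.106606, 0.347090) → end (x,ẋ)=(-0.081420, -1.213396)

x = -0.0814, ẋ = -1.2134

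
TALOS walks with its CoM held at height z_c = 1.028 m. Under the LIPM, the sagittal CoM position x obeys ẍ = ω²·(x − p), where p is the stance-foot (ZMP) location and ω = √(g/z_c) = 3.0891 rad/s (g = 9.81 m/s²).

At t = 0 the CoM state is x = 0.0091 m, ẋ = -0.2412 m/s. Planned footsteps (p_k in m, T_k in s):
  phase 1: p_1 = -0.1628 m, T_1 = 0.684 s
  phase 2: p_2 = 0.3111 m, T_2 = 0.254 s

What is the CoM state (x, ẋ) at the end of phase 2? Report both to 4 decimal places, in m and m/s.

x = 0.5411, ẋ = 1.3357

phase 1: p=-0.1628, T=0.684, ωT=2.112944, cosh=4.196722, sinh=4.075841; start (x,ẋ)=(0.009100, -0.241200) → end (x,ẋ)=(0.240371, 1.152088)
phase 2: p=0.3111, T=0.254, ωT=0.784631, cosh=1.323943, sinh=0.867656; start (x,ẋ)=(0.240371, 1.152088) → end (x,ẋ)=(0.541053, 1.335726)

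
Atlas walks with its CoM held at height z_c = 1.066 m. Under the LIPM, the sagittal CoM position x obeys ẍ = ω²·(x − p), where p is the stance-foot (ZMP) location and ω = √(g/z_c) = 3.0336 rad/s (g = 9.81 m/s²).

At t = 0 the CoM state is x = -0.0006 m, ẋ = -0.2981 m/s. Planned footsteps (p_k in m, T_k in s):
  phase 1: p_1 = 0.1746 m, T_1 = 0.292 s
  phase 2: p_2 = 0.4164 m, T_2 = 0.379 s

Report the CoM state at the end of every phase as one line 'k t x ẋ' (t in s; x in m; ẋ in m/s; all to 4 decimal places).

1 0.2920 -0.1728 -0.9577
2 0.6710 -1.0555 -4.2024

phase 1: p=0.1746, T=0.292, ωT=0.885811, cosh=1.418665, sinh=1.006286; start (x,ẋ)=(-0.000600, -0.298100) → end (x,ẋ)=(-0.172834, -0.957732)
phase 2: p=0.4164, T=0.379, ωT=1.149734, cosh=1.737038, sinh=1.420317; start (x,ẋ)=(-0.172834, -0.957732) → end (x,ẋ)=(-1.055527, -4.202431)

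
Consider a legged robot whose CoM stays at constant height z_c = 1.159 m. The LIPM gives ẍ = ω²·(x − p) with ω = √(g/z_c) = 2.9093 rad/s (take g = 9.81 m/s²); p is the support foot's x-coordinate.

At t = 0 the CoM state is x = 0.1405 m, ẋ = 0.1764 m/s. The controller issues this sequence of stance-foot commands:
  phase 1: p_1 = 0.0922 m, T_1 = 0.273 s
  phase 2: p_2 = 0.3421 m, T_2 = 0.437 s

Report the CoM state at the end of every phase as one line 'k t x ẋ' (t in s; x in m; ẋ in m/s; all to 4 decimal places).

1 0.2730 0.2099 0.3587
2 0.7100 0.2905 0.0583

phase 1: p=0.0922, T=0.273, ωT=0.794239, cosh=1.332341, sinh=0.880416; start (x,ẋ)=(0.140500, 0.176400) → end (x,ẋ)=(0.209934, 0.358740)
phase 2: p=0.3421, T=0.437, ωT=1.271364, cosh=1.923081, sinh=1.642632; start (x,ẋ)=(0.209934, 0.358740) → end (x,ẋ)=(0.290485, 0.058279)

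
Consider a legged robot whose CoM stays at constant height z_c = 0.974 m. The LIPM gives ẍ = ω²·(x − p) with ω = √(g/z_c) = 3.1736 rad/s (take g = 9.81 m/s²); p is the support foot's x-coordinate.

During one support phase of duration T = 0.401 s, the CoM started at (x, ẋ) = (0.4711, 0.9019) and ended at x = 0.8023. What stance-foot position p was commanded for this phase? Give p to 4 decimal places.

p = 0.6184

ωT = 3.1736·0.401 = 1.272614; cosh(ωT) = 1.925135, sinh(ωT) = 1.645036
x(T) = p + (x₀−p)·cosh(ωT) + (ẋ₀/ω)·sinh(ωT) ⇒ p·(1 − cosh) = x(T) − x₀·cosh − (ẋ₀/ω)·sinh
numerator   = 0.8023 − (0.4711)·1.925135 − (0.9019/3.1736)·1.645036 = -0.572131
denominator = 1 − 1.925135 = -0.925135
p = -0.572131 / -0.925135 = 0.6184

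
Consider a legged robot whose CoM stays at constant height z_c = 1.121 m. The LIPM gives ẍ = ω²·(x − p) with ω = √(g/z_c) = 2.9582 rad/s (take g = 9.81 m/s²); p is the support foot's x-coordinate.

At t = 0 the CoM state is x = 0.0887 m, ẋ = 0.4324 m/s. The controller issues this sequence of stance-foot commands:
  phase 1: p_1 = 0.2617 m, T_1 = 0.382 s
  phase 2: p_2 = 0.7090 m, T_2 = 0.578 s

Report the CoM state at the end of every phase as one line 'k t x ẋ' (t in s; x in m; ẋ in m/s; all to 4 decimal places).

1 0.3820 0.1686 0.0296
2 0.9600 -0.8067 -4.1893

phase 1: p=0.2617, T=0.382, ωT=1.130032, cosh=1.709390, sinh=1.386367; start (x,ẋ)=(0.088700, 0.432400) → end (x,ẋ)=(0.168621, 0.029641)
phase 2: p=0.7090, T=0.578, ωT=1.709840, cosh=2.854485, sinh=2.673590; start (x,ẋ)=(0.168621, 0.029641) → end (x,ẋ)=(-0.806715, -4.189257)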